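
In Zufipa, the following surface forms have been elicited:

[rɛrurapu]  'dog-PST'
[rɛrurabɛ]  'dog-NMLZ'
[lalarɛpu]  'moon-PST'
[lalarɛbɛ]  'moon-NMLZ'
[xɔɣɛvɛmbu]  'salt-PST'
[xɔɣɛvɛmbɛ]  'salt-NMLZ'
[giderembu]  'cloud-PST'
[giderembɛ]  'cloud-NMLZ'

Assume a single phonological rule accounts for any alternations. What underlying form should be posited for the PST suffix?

/-pu/

The PST suffix surfaces as [-bu] and [-pu], depending on the final segment of the stem.
By contrast the NMLZ suffix keeps its initial [b] throughout — that segment must be underlying.
The PST suffix is therefore /-pu/ underlyingly, with post-nasal voicing: voiceless stops become voiced after a nasal.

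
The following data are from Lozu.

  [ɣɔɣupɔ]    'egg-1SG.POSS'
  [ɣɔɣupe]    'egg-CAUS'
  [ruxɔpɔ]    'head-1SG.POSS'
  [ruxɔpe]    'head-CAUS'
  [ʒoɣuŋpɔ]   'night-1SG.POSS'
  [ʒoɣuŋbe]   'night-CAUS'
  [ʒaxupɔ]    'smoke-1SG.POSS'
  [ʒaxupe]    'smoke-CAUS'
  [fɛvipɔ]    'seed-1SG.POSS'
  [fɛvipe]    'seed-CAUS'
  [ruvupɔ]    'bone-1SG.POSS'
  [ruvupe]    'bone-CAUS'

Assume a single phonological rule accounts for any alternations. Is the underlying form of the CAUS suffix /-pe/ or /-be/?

/-be/

The CAUS suffix surfaces as [-be] and [-pe], depending on the final segment of the stem.
By contrast the 1SG.POSS suffix keeps its initial [p] throughout — that segment must be underlying.
The CAUS suffix is therefore /-be/ underlyingly, with post-vocalic devoicing: voiced stops become voiceless after a vowel.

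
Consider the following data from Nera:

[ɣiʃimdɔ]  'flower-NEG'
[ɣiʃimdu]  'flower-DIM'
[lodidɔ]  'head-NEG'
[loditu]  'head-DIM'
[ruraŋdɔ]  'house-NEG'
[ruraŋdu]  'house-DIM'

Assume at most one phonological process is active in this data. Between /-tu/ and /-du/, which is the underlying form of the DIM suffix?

/-tu/

The DIM suffix surfaces as [-du] and [-tu], depending on the final segment of the stem.
By contrast the NEG suffix keeps its initial [d] throughout — that segment must be underlying.
So the underlying form is /-tu/, and voiceless stops become voiced after a nasal.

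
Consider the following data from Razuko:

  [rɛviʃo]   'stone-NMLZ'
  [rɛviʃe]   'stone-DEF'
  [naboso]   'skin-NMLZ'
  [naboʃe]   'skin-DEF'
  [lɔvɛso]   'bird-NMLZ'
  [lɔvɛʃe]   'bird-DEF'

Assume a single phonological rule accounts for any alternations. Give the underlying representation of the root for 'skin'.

/nabos/

'skin' shows [s] ~ [ʃ] at the end of the stem ([naboso] vs [naboʃe]).
But 'stone' keeps [ʃ] in both environments ([rɛviʃo], [rɛviʃe]), so there is no rule changing /ʃ/ to [s] before the NMLZ suffix.
So /s/ is underlying, and a rule of palatalization before a front vowel — /s/ becomes palato-alveolar [ʃ] before a front vowel — gives [ʃ].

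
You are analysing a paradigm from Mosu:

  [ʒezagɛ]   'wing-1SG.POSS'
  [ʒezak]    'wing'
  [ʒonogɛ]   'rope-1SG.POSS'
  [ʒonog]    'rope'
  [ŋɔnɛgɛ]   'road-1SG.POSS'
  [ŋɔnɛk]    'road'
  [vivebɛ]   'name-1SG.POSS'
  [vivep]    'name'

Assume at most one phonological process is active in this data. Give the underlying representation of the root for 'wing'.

The root 'wing' surfaces as [ʒezagɛ] and [ʒezak], with a stem-final [g] ~ [k] alternation.
The stem 'rope' ([ʒonogɛ], [ʒonog]) shows [g] unchanged in both environments, so [g] cannot be basic with [k] derived in isolation.
The alternation reflects intervocalic voicing: voiceless stops become voiced between vowels. /k/ is underlying.

/ʒezak/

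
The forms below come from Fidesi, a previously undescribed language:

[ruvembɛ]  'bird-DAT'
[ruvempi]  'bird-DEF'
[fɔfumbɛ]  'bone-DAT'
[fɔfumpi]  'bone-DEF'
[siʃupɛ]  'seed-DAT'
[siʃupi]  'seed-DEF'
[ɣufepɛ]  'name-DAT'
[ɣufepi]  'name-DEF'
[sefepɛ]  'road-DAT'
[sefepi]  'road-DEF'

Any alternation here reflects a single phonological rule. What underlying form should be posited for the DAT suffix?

The DAT suffix surfaces as [-bɛ] and [-pɛ], depending on the final segment of the stem.
The DEF suffix, which begins with [p], is invariant after every stem; so [p] is not altered by any rule here.
The DAT suffix is therefore /-bɛ/ underlyingly, with post-vocalic devoicing: voiced stops become voiceless after a vowel.

/-bɛ/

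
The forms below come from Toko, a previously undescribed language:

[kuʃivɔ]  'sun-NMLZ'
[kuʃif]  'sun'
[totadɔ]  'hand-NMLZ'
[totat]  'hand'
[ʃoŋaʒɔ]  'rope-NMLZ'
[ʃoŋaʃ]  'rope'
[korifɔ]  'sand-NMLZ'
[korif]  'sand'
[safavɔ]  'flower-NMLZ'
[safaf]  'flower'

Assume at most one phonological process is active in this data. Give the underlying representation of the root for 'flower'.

/safav/

The stem for 'flower' ends in [v] in [safavɔ] but [f] in [safaf].
If /f/ were underlying and a rule turned it into [v] before the NMLZ suffix, 'sand' would also alternate; but it has [f] in both [korifɔ] and [korif].
Therefore /v/ is basic and [f] is derived by word-final obstruent devoicing (voiced obstruents become voiceless word-finally).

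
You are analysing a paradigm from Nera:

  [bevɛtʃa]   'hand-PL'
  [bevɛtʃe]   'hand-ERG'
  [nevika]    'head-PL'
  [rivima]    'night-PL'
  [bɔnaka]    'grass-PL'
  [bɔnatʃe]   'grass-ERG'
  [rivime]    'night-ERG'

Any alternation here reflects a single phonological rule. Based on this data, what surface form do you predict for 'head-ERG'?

[nevitʃe]

'grass' shows [tʃ] ~ [k] at the end of the stem ([bɔnatʃe] vs [bɔnaka]).
If /tʃ/ were underlying and a rule turned it into [k] before the PL suffix, 'hand' would also alternate; but it has [tʃ] in both [bevɛtʃe] and [bevɛtʃa].
So /k/ is underlying, and a rule of palatalization before a front vowel — /k/ becomes palato-alveolar [tʃ] before a front vowel — gives [tʃ].
The one attested form of 'head', [nevika], shows underlying /nevik/. Applying the same rule before a front vowel gives [nevitʃe].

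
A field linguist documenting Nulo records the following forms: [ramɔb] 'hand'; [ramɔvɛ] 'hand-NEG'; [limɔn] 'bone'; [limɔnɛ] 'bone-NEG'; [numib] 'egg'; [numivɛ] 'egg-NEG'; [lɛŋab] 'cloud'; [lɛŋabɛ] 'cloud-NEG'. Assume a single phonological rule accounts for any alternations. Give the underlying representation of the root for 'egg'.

'egg' shows [b] ~ [v] at the end of the stem ([numib] vs [numivɛ]).
But 'cloud' keeps [b] in both environments ([lɛŋab], [lɛŋabɛ]), so there is no rule changing /b/ to [v] before the NEG suffix.
The alternation reflects word-final hardening: voiced fricatives become stops word-finally. /v/ is underlying.

/numiv/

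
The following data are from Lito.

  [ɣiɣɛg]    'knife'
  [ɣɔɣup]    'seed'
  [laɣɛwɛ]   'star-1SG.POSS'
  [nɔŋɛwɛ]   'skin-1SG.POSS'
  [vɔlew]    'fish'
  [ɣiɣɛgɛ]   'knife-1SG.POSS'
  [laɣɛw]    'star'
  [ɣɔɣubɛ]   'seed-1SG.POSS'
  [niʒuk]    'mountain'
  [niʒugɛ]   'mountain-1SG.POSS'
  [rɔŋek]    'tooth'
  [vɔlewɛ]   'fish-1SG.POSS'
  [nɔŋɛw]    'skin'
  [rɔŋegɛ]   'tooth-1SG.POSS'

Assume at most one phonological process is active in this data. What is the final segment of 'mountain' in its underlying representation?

The root 'mountain' surfaces as [niʒugɛ] and [niʒuk], with a stem-final [g] ~ [k] alternation.
But 'knife' keeps [g] in both environments ([ɣiɣɛgɛ], [ɣiɣɛg]), so there is no rule changing /g/ to [k] in isolation.
Therefore /k/ is basic and [g] is derived by intervocalic voicing (voiceless stops become voiced between vowels).

/k/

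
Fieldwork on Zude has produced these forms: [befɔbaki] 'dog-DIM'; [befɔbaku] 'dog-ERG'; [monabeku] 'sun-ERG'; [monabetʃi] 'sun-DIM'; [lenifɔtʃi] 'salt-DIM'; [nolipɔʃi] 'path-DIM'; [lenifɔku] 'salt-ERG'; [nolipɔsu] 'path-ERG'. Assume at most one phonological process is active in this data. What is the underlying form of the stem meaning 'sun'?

/monabetʃ/

In [monabetʃi] and [monabeku] the final segment of 'sun' alternates: [tʃ] ~ [k].
Compare 'dog', with invariant [k] in [befɔbaki] and [befɔbaku]: an analysis with underlying /k/ and a rule producing [tʃ] before the DIM suffix would wrongly predict alternation here too.
Therefore /tʃ/ is basic and [k] is derived by depalatalization (palato-alveolar /tʃ/ and /ʃ/ become [k] and [s] when no front vowel follows).
So 'sun' = /monabetʃ/.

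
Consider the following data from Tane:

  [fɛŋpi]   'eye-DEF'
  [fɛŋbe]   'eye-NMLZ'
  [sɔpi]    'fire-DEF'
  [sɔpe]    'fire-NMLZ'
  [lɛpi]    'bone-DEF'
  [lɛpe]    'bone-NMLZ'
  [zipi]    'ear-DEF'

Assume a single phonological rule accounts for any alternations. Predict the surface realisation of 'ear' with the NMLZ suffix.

The NMLZ morpheme has two allomorphs, [-be] and [-pe].
The DEF suffix, which begins with [p], is invariant after every stem; so [p] is not altered by any rule here.
The NMLZ suffix is therefore /-be/ underlyingly, with post-vocalic devoicing: voiced stops become voiceless after a vowel.
After 'ear', which ends in a vowel, the suffix surfaces as [-pe], giving [zipe].

[zipe]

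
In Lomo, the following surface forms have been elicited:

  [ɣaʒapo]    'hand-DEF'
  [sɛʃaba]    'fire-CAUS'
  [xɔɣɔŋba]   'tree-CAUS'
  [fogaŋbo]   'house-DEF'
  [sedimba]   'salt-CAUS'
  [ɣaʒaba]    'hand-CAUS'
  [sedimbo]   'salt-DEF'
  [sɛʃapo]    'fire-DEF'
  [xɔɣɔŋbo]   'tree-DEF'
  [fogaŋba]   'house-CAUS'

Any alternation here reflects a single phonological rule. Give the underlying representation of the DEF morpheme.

/-po/

The DEF morpheme has two allomorphs, [-bo] and [-po].
By contrast the CAUS suffix keeps its initial [b] throughout — that segment must be underlying.
The DEF suffix is therefore /-po/ underlyingly, with post-nasal voicing: voiceless stops become voiced after a nasal.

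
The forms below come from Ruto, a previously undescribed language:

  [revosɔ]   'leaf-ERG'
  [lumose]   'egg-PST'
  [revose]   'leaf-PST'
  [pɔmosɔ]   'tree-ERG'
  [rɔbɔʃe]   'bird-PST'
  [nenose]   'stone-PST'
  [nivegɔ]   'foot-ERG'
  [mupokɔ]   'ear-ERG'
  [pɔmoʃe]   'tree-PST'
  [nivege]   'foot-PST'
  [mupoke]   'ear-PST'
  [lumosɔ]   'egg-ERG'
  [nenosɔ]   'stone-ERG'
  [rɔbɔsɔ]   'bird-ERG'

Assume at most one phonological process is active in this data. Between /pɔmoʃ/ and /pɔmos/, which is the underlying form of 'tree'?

/pɔmoʃ/

The root 'tree' surfaces as [pɔmosɔ] and [pɔmoʃe], with a stem-final [s] ~ [ʃ] alternation.
But 'egg' keeps [s] in both environments ([lumosɔ], [lumose]), so there is no rule changing /s/ to [ʃ] before the PST suffix.
So /ʃ/ is underlying, and a rule of depalatalization — palato-alveolar /ʃ/ becomes [s] when no front vowel follows — gives [s].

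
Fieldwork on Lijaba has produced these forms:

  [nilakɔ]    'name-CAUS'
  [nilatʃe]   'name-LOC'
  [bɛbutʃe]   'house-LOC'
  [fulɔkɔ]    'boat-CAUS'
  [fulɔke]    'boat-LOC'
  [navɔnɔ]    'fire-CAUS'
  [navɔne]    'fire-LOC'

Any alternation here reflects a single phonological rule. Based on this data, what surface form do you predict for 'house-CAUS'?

The root 'name' surfaces as [nilakɔ] and [nilatʃe], with a stem-final [k] ~ [tʃ] alternation.
If /k/ were underlying and a rule turned it into [tʃ] before the LOC suffix, 'boat' would also alternate; but it has [k] in both [fulɔkɔ] and [fulɔke].
The alternation reflects depalatalization: palato-alveolar /tʃ/ becomes [k] when no front vowel follows. /tʃ/ is underlying.
From [bɛbutʃe] the stem 'house' is /bɛbutʃ/; when no front vowel follows this yields [bɛbukɔ].

[bɛbukɔ]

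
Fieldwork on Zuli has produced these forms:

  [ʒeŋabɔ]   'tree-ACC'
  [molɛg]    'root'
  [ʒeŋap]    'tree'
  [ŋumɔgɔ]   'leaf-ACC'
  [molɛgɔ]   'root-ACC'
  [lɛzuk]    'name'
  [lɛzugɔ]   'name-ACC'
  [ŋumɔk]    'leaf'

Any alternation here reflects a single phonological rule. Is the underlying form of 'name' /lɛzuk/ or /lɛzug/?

'name' shows [k] ~ [g] at the end of the stem ([lɛzuk] vs [lɛzugɔ]).
Compare 'root', with invariant [g] in [molɛg] and [molɛgɔ]: an analysis with underlying /g/ and a rule producing [k] in isolation would wrongly predict alternation here too.
The alternation reflects intervocalic voicing: voiceless stops become voiced between vowels. /k/ is underlying.

/lɛzuk/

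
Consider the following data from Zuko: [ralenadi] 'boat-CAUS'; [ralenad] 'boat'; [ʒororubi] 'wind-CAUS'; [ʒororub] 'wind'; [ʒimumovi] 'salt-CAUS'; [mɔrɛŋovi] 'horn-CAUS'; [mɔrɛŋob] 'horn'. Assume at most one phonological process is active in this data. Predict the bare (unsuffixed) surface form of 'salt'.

[ʒimumob]

'horn' shows [v] ~ [b] at the end of the stem ([mɔrɛŋovi] vs [mɔrɛŋob]).
But 'wind' keeps [b] in both environments ([ʒororubi], [ʒororub]), so there is no rule changing /b/ to [v] before the CAUS suffix.
The underlying segment must be /v/; voiced fricatives become stops word-finally, yielding [b] there.
From [ʒimumovi] the stem 'salt' is /ʒimumov/; word-finally this yields [ʒimumob].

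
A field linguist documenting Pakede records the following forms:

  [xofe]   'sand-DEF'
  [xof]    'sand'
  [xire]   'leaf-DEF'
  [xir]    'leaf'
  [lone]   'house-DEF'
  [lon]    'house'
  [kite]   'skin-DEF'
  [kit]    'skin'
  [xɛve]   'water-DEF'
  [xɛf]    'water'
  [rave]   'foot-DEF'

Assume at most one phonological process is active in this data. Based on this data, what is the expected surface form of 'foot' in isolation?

[raf]

The stem for 'water' ends in [v] in [xɛve] but [f] in [xɛf].
Compare 'sand', with invariant [f] in [xofe] and [xof]: an analysis with underlying /f/ and a rule producing [v] before the DEF suffix would wrongly predict alternation here too.
Therefore /v/ is basic and [f] is derived by word-final obstruent devoicing (voiced obstruents become voiceless word-finally).
From [rave] the stem 'foot' is /rav/; word-finally this yields [raf].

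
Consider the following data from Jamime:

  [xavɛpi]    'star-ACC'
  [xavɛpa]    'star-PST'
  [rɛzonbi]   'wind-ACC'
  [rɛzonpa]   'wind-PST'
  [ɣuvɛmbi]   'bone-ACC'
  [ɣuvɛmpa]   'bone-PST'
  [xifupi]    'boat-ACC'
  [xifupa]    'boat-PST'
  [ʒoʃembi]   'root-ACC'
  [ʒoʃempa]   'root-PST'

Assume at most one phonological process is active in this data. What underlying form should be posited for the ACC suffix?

/-bi/

The ACC morpheme has two allomorphs, [-bi] and [-pi].
By contrast the PST suffix keeps its initial [p] throughout — that segment must be underlying.
So the underlying form is /-bi/, and voiced stops become voiceless after a vowel.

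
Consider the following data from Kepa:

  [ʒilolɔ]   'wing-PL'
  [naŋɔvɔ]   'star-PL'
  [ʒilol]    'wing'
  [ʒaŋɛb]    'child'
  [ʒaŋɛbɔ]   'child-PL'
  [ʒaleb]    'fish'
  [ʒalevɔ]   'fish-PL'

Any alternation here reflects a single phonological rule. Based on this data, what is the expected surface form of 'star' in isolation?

[naŋɔb]

The stem for 'fish' ends in [v] in [ʒalevɔ] but [b] in [ʒaleb].
Compare 'child', with invariant [b] in [ʒaŋɛbɔ] and [ʒaŋɛb]: an analysis with underlying /b/ and a rule producing [v] before the PL suffix would wrongly predict alternation here too.
So /v/ is underlying, and a rule of word-final hardening — voiced fricatives become stops word-finally — gives [b].
The one attested form of 'star', [naŋɔvɔ], shows underlying /naŋɔv/. Applying the same rule word-finally gives [naŋɔb].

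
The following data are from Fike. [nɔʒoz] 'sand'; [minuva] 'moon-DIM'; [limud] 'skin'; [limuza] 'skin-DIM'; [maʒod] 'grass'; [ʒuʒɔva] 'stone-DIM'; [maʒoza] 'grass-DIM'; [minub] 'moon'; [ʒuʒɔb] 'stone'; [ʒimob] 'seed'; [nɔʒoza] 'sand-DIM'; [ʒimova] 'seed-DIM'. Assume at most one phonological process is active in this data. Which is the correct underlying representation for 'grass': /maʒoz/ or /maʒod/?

/maʒod/

The root 'grass' surfaces as [maʒoza] and [maʒod], with a stem-final [z] ~ [d] alternation.
But 'sand' keeps [z] in both environments ([nɔʒoza], [nɔʒoz]), so there is no rule changing /z/ to [d] in isolation.
So /d/ is underlying, and a rule of intervocalic spirantization — voiced stops become fricatives between vowels — gives [z].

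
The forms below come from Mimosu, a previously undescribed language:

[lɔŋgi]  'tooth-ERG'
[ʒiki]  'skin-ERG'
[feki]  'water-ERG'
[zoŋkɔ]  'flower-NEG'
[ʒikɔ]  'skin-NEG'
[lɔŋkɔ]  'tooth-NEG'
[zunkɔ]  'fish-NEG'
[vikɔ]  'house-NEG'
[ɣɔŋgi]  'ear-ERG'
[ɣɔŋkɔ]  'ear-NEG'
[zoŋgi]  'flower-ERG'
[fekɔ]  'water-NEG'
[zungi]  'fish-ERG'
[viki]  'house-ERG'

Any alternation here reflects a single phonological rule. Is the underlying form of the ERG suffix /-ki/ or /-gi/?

/-gi/

The ERG suffix surfaces as [-gi] and [-ki], depending on the final segment of the stem.
The NEG suffix, which begins with [k], is invariant after every stem; so [k] is not altered by any rule here.
So the underlying form is /-gi/, and voiced stops become voiceless after a vowel.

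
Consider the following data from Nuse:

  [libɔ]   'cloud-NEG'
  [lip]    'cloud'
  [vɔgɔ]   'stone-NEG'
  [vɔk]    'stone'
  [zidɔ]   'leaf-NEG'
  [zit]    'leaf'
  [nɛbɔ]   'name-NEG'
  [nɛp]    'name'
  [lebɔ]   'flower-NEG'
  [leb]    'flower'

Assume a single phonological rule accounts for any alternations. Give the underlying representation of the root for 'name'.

The stem for 'name' ends in [b] in [nɛbɔ] but [p] in [nɛp].
But 'flower' keeps [b] in both environments ([lebɔ], [leb]), so there is no rule changing /b/ to [p] in isolation.
The alternation reflects intervocalic voicing: voiceless stops become voiced between vowels. /p/ is underlying.

/nɛp/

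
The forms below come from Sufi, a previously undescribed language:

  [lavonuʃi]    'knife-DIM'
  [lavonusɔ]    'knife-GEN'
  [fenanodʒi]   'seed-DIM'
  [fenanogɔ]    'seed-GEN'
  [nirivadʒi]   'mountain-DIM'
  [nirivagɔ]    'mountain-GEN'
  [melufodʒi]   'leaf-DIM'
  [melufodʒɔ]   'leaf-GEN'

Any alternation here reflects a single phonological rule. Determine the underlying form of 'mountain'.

/nirivag/

'mountain' shows [dʒ] ~ [g] at the end of the stem ([nirivadʒi] vs [nirivagɔ]).
If /dʒ/ were underlying and a rule turned it into [g] before the GEN suffix, 'leaf' would also alternate; but it has [dʒ] in both [melufodʒi] and [melufodʒɔ].
So /g/ is underlying, and a rule of palatalization before a front vowel — /g/ and /s/ become palato-alveolar [dʒ] and [ʃ] before a front vowel — gives [dʒ].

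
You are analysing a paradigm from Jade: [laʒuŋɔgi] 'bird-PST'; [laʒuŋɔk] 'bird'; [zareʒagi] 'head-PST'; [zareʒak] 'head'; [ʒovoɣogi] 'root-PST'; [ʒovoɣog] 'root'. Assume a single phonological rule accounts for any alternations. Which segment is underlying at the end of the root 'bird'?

'bird' shows [g] ~ [k] at the end of the stem ([laʒuŋɔgi] vs [laʒuŋɔk]).
The stem 'root' ([ʒovoɣogi], [ʒovoɣog]) shows [g] unchanged in both environments, so [g] cannot be basic with [k] derived in isolation.
The alternation reflects intervocalic voicing: voiceless stops become voiced between vowels. /k/ is underlying.

/k/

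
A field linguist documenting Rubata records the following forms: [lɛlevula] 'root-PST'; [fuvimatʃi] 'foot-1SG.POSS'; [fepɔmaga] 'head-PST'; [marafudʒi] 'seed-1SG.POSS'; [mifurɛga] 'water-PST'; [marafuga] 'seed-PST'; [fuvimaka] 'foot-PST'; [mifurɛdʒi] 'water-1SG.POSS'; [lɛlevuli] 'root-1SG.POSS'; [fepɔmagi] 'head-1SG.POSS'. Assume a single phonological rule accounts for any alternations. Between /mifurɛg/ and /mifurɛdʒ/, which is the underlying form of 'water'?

/mifurɛdʒ/

'water' shows [dʒ] ~ [g] at the end of the stem ([mifurɛdʒi] vs [mifurɛga]).
Compare 'head', with invariant [g] in [fepɔmagi] and [fepɔmaga]: an analysis with underlying /g/ and a rule producing [dʒ] before the 1SG.POSS suffix would wrongly predict alternation here too.
The alternation reflects depalatalization: palato-alveolar /tʃ/ and /dʒ/ become [k] and [g] when no front vowel follows. /dʒ/ is underlying.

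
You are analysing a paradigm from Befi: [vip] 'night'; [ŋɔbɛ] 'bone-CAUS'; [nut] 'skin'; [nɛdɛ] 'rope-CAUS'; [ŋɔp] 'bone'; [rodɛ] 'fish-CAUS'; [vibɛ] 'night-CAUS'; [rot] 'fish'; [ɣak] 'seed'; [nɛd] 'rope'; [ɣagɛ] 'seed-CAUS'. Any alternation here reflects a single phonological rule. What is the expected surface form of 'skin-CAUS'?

[nudɛ]

The stem for 'fish' ends in [t] in [rot] but [d] in [rodɛ].
But 'rope' keeps [d] in both environments ([nɛd], [nɛdɛ]), so there is no rule changing /d/ to [t] in isolation.
Therefore /t/ is basic and [d] is derived by intervocalic voicing (voiceless stops become voiced between vowels).
From [nut] the stem 'skin' is /nut/; between vowels this yields [nudɛ].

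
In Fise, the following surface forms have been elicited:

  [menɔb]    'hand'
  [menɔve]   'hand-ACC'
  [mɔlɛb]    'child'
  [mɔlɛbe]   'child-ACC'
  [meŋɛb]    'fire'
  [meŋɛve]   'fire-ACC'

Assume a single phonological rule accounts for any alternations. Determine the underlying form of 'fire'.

/meŋɛv/

'fire' shows [b] ~ [v] at the end of the stem ([meŋɛb] vs [meŋɛve]).
Compare 'child', with invariant [b] in [mɔlɛb] and [mɔlɛbe]: an analysis with underlying /b/ and a rule producing [v] before the ACC suffix would wrongly predict alternation here too.
So /v/ is underlying, and a rule of word-final hardening — voiced fricatives become stops word-finally — gives [b].
Hence 'fire' is /meŋɛv/ underlyingly.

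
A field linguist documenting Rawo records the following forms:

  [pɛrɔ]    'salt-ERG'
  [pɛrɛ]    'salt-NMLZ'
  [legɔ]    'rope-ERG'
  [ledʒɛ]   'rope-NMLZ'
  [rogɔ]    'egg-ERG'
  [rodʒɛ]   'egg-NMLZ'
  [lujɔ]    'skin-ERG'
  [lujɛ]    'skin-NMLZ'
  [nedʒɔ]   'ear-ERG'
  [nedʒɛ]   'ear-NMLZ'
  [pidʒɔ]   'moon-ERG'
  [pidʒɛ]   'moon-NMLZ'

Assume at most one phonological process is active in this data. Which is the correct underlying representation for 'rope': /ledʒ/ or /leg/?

The stem for 'rope' ends in [g] in [legɔ] but [dʒ] in [ledʒɛ].
Compare 'ear', with invariant [dʒ] in [nedʒɔ] and [nedʒɛ]: an analysis with underlying /dʒ/ and a rule producing [g] before the ERG suffix would wrongly predict alternation here too.
The alternation reflects palatalization before a front vowel: /g/ becomes palato-alveolar [dʒ] before a front vowel. /g/ is underlying.

/leg/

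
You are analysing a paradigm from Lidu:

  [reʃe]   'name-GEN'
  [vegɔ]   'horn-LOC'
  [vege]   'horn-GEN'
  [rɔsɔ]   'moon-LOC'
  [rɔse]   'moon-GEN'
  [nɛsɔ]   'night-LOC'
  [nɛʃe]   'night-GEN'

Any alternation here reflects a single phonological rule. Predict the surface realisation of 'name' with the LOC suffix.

The stem for 'night' ends in [s] in [nɛsɔ] but [ʃ] in [nɛʃe].
If /s/ were underlying and a rule turned it into [ʃ] before the GEN suffix, 'moon' would also alternate; but it has [s] in both [rɔsɔ] and [rɔse].
So /ʃ/ is underlying, and a rule of depalatalization — palato-alveolar /ʃ/ becomes [s] when no front vowel follows — gives [s].
The one attested form of 'name', [reʃe], shows underlying /reʃ/. Applying the same rule when no front vowel follows gives [resɔ].

[resɔ]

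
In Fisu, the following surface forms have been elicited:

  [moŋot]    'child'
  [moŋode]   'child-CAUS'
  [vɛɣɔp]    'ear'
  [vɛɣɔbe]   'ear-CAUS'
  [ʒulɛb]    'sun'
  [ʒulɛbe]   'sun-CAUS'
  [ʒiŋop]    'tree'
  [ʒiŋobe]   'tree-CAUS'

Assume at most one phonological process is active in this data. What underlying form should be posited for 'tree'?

/ʒiŋop/

In [ʒiŋop] and [ʒiŋobe] the final segment of 'tree' alternates: [p] ~ [b].
Compare 'sun', with invariant [b] in [ʒulɛb] and [ʒulɛbe]: an analysis with underlying /b/ and a rule producing [p] in isolation would wrongly predict alternation here too.
The alternation reflects intervocalic voicing: voiceless stops become voiced between vowels. /p/ is underlying.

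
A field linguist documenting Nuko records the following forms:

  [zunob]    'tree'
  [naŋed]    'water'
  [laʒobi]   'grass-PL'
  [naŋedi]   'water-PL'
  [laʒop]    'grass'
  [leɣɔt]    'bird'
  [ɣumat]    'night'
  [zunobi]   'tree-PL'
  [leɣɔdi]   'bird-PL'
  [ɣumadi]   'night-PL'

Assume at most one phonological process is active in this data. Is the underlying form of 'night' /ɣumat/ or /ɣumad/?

/ɣumat/

In [ɣumadi] and [ɣumat] the final segment of 'night' alternates: [d] ~ [t].
The stem 'water' ([naŋedi], [naŋed]) shows [d] unchanged in both environments, so [d] cannot be basic with [t] derived in isolation.
So /t/ is underlying, and a rule of intervocalic voicing — voiceless stops become voiced between vowels — gives [d].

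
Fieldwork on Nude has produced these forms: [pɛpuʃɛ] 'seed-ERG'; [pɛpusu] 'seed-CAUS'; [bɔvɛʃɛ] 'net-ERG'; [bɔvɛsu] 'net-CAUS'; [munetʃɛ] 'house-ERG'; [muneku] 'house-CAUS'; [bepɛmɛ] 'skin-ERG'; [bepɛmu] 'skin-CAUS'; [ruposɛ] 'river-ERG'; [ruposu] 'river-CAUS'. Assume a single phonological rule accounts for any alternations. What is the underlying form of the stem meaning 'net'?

The stem for 'net' ends in [ʃ] in [bɔvɛʃɛ] but [s] in [bɔvɛsu].
The stem 'river' ([ruposɛ], [ruposu]) shows [s] unchanged in both environments, so [s] cannot be basic with [ʃ] derived before the ERG suffix.
So /ʃ/ is underlying, and a rule of depalatalization — palato-alveolar /tʃ/ and /ʃ/ become [k] and [s] when no front vowel follows — gives [s].
So 'net' = /bɔvɛʃ/.

/bɔvɛʃ/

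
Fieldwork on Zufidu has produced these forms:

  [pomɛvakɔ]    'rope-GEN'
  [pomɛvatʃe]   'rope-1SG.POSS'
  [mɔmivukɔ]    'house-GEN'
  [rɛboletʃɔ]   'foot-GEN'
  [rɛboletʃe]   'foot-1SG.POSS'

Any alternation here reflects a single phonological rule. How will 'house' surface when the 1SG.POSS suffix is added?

[mɔmivutʃe]

'rope' shows [k] ~ [tʃ] at the end of the stem ([pomɛvakɔ] vs [pomɛvatʃe]).
Compare 'foot', with invariant [tʃ] in [rɛboletʃɔ] and [rɛboletʃe]: an analysis with underlying /tʃ/ and a rule producing [k] before the GEN suffix would wrongly predict alternation here too.
The underlying segment must be /k/; /k/ becomes palato-alveolar [tʃ] before a front vowel, yielding [tʃ] there.
The one attested form of 'house', [mɔmivukɔ], shows underlying /mɔmivuk/. Applying the same rule before a front vowel gives [mɔmivutʃe].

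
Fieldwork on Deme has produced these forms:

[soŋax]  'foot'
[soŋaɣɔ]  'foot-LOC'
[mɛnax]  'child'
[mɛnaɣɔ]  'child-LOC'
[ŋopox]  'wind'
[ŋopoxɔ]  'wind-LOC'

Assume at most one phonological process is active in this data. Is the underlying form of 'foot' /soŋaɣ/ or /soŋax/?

/soŋaɣ/

'foot' shows [x] ~ [ɣ] at the end of the stem ([soŋax] vs [soŋaɣɔ]).
If /x/ were underlying and a rule turned it into [ɣ] before the LOC suffix, 'wind' would also alternate; but it has [x] in both [ŋopox] and [ŋopoxɔ].
Therefore /ɣ/ is basic and [x] is derived by word-final obstruent devoicing (voiced obstruents become voiceless word-finally).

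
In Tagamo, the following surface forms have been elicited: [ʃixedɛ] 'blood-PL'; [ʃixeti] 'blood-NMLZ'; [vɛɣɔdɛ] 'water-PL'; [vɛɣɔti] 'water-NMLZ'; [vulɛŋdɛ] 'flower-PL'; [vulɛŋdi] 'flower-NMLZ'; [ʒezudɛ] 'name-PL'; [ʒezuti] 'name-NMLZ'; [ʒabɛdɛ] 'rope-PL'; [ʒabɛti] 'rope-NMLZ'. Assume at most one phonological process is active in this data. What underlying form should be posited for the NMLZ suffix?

The NMLZ morpheme has two allomorphs, [-di] and [-ti].
By contrast the PL suffix keeps its initial [d] throughout — that segment must be underlying.
So the underlying form is /-ti/, and voiceless stops become voiced after a nasal.

/-ti/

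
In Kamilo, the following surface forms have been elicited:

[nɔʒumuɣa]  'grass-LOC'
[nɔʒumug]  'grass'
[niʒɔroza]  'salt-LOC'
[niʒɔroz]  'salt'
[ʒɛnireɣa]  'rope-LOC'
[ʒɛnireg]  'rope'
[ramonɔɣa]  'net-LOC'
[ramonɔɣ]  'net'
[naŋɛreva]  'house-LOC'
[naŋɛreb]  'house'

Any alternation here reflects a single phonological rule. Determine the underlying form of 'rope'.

In [ʒɛnireɣa] and [ʒɛnireg] the final segment of 'rope' alternates: [ɣ] ~ [g].
If /ɣ/ were underlying and a rule turned it into [g] in isolation, 'net' would also alternate; but it has [ɣ] in both [ramonɔɣa] and [ramonɔɣ].
Therefore /g/ is basic and [ɣ] is derived by intervocalic spirantization (voiced stops become fricatives between vowels).

/ʒɛnireg/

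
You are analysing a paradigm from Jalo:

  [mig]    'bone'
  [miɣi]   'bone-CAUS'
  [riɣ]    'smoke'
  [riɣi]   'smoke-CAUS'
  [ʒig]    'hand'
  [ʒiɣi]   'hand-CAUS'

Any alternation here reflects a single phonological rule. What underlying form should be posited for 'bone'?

In [mig] and [miɣi] the final segment of 'bone' alternates: [g] ~ [ɣ].
If /ɣ/ were underlying and a rule turned it into [g] in isolation, 'smoke' would also alternate; but it has [ɣ] in both [riɣ] and [riɣi].
The alternation reflects intervocalic spirantization: voiced stops become fricatives between vowels. /g/ is underlying.
So 'bone' = /mig/.

/mig/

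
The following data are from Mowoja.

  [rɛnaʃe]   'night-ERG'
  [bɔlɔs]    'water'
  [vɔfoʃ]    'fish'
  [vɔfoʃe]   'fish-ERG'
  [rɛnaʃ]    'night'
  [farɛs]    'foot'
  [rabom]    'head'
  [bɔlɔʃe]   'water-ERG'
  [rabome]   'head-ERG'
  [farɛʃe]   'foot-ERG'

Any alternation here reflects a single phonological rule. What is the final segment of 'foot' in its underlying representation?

/s/

The root 'foot' surfaces as [farɛʃe] and [farɛs], with a stem-final [ʃ] ~ [s] alternation.
The stem 'fish' ([vɔfoʃe], [vɔfoʃ]) shows [ʃ] unchanged in both environments, so [ʃ] cannot be basic with [s] derived in isolation.
The alternation reflects palatalization before a front vowel: /s/ becomes palato-alveolar [ʃ] before a front vowel. /s/ is underlying.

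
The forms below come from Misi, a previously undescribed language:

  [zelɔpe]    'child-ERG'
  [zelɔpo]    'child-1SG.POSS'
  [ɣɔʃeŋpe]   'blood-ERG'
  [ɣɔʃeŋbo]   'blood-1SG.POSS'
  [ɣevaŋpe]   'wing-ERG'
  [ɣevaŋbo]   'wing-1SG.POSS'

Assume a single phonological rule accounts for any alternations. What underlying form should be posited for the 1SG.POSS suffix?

/-bo/

The 1SG.POSS suffix surfaces as [-bo] and [-po], depending on the final segment of the stem.
By contrast the ERG suffix keeps its initial [p] throughout — that segment must be underlying.
So the underlying form is /-bo/, and voiced stops become voiceless after a vowel.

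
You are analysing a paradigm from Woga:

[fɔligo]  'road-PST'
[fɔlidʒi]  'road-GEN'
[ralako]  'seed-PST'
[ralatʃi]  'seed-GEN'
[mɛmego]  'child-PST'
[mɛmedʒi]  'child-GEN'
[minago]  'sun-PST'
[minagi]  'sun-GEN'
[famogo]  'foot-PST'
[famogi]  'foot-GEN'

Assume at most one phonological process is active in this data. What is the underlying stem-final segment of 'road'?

The stem for 'road' ends in [g] in [fɔligo] but [dʒ] in [fɔlidʒi].
But 'sun' keeps [g] in both environments ([minago], [minagi]), so there is no rule changing /g/ to [dʒ] before the GEN suffix.
Therefore /dʒ/ is basic and [g] is derived by depalatalization (palato-alveolar /tʃ/ and /dʒ/ become [k] and [g] when no front vowel follows).

/dʒ/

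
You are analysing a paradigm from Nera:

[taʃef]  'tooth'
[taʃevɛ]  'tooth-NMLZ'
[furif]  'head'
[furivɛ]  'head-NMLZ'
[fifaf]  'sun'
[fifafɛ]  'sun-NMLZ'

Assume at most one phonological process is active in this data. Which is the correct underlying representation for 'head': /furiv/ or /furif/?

/furiv/

'head' shows [f] ~ [v] at the end of the stem ([furif] vs [furivɛ]).
Compare 'sun', with invariant [f] in [fifaf] and [fifafɛ]: an analysis with underlying /f/ and a rule producing [v] before the NMLZ suffix would wrongly predict alternation here too.
The underlying segment must be /v/; voiced obstruents become voiceless word-finally, yielding [f] there.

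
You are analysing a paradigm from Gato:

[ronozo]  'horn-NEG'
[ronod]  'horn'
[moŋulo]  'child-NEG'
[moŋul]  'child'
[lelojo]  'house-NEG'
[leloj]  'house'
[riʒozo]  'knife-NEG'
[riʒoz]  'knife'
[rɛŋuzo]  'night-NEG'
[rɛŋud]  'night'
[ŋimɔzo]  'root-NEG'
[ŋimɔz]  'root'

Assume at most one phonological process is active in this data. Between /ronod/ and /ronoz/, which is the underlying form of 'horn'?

'horn' shows [z] ~ [d] at the end of the stem ([ronozo] vs [ronod]).
But 'root' keeps [z] in both environments ([ŋimɔzo], [ŋimɔz]), so there is no rule changing /z/ to [d] in isolation.
Therefore /d/ is basic and [z] is derived by intervocalic spirantization (voiced stops become fricatives between vowels).

/ronod/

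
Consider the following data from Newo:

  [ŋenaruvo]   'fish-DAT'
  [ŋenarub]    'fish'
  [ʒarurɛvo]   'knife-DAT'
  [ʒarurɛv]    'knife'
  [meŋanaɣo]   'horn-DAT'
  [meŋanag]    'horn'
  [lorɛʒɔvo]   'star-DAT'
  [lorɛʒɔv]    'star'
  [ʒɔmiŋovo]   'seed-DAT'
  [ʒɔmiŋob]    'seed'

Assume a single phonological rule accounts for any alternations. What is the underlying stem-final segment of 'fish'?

/b/

The root 'fish' surfaces as [ŋenaruvo] and [ŋenarub], with a stem-final [v] ~ [b] alternation.
The stem 'star' ([lorɛʒɔvo], [lorɛʒɔv]) shows [v] unchanged in both environments, so [v] cannot be basic with [b] derived in isolation.
So /b/ is underlying, and a rule of intervocalic spirantization — voiced stops become fricatives between vowels — gives [v].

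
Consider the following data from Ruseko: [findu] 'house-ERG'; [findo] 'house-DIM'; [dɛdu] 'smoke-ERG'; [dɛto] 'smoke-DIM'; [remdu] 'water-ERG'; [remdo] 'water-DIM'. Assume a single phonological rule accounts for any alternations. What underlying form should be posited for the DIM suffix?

/-to/

The DIM morpheme has two allomorphs, [-do] and [-to].
By contrast the ERG suffix keeps its initial [d] throughout — that segment must be underlying.
So the underlying form is /-to/, and voiceless stops become voiced after a nasal.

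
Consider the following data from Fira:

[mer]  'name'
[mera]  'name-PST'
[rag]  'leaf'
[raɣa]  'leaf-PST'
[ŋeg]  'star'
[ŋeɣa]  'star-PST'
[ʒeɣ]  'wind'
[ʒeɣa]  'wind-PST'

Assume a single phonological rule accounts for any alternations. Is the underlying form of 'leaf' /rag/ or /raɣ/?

/rag/

The root 'leaf' surfaces as [rag] and [raɣa], with a stem-final [g] ~ [ɣ] alternation.
If /ɣ/ were underlying and a rule turned it into [g] in isolation, 'wind' would also alternate; but it has [ɣ] in both [ʒeɣ] and [ʒeɣa].
Therefore /g/ is basic and [ɣ] is derived by intervocalic spirantization (voiced stops become fricatives between vowels).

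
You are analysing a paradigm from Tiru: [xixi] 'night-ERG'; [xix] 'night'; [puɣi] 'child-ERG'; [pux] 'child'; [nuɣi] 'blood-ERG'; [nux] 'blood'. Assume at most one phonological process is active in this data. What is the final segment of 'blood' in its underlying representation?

/ɣ/

In [nuɣi] and [nux] the final segment of 'blood' alternates: [ɣ] ~ [x].
Compare 'night', with invariant [x] in [xixi] and [xix]: an analysis with underlying /x/ and a rule producing [ɣ] before the ERG suffix would wrongly predict alternation here too.
The alternation reflects word-final obstruent devoicing: voiced obstruents become voiceless word-finally. /ɣ/ is underlying.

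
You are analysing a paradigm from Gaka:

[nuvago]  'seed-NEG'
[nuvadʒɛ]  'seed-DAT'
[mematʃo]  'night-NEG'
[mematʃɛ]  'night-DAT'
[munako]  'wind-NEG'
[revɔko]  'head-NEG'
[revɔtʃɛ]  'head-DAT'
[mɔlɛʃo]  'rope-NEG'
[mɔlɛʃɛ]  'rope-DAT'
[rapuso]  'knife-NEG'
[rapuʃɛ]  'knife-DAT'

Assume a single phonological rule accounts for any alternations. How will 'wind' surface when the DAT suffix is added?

[munatʃɛ]

'head' shows [k] ~ [tʃ] at the end of the stem ([revɔko] vs [revɔtʃɛ]).
Compare 'night', with invariant [tʃ] in [mematʃo] and [mematʃɛ]: an analysis with underlying /tʃ/ and a rule producing [k] before the NEG suffix would wrongly predict alternation here too.
The alternation reflects palatalization before a front vowel: /k/, /g/ and /s/ become palato-alveolar [tʃ], [dʒ] and [ʃ] before a front vowel. /k/ is underlying.
From [munako] the stem 'wind' is /munak/; before a front vowel this yields [munatʃɛ].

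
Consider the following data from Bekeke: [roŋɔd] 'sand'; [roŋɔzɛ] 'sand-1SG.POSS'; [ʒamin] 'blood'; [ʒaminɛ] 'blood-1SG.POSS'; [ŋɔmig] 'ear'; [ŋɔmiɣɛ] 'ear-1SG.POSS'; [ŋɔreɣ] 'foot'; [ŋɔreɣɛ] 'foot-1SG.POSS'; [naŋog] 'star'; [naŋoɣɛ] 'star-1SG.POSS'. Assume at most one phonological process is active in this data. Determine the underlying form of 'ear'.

/ŋɔmig/

'ear' shows [g] ~ [ɣ] at the end of the stem ([ŋɔmig] vs [ŋɔmiɣɛ]).
But 'foot' keeps [ɣ] in both environments ([ŋɔreɣ], [ŋɔreɣɛ]), so there is no rule changing /ɣ/ to [g] in isolation.
Therefore /g/ is basic and [ɣ] is derived by intervocalic spirantization (voiced stops become fricatives between vowels).
The underlying form of 'ear' is therefore /ŋɔmig/.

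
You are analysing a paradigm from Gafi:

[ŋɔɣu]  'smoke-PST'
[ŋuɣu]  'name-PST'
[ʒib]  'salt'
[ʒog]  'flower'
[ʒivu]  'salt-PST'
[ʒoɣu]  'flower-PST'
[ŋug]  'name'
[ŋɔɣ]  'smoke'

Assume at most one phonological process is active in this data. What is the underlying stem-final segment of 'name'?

/g/

The stem for 'name' ends in [g] in [ŋug] but [ɣ] in [ŋuɣu].
But 'smoke' keeps [ɣ] in both environments ([ŋɔɣ], [ŋɔɣu]), so there is no rule changing /ɣ/ to [g] in isolation.
Therefore /g/ is basic and [ɣ] is derived by intervocalic spirantization (voiced stops become fricatives between vowels).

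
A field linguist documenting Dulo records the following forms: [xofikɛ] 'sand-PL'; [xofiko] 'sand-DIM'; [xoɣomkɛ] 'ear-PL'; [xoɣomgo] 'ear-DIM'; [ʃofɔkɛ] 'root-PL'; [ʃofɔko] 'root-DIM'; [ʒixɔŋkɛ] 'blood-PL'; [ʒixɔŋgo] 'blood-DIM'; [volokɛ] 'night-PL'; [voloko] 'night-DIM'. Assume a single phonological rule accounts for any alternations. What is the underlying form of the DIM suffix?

/-go/

The DIM suffix surfaces as [-go] and [-ko], depending on the final segment of the stem.
The PL suffix, which begins with [k], is invariant after every stem; so [k] is not altered by any rule here.
The DIM suffix is therefore /-go/ underlyingly, with post-vocalic devoicing: voiced stops become voiceless after a vowel.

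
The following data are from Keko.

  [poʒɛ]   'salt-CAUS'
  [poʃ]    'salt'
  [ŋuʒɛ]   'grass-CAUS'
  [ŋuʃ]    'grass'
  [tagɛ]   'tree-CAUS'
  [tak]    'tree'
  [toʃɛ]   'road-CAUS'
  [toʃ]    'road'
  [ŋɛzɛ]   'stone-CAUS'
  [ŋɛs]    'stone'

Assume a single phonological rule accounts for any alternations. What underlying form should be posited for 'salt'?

/poʒ/

'salt' shows [ʒ] ~ [ʃ] at the end of the stem ([poʒɛ] vs [poʃ]).
Compare 'road', with invariant [ʃ] in [toʃɛ] and [toʃ]: an analysis with underlying /ʃ/ and a rule producing [ʒ] before the CAUS suffix would wrongly predict alternation here too.
Therefore /ʒ/ is basic and [ʃ] is derived by word-final obstruent devoicing (voiced obstruents become voiceless word-finally).
Hence 'salt' is /poʒ/ underlyingly.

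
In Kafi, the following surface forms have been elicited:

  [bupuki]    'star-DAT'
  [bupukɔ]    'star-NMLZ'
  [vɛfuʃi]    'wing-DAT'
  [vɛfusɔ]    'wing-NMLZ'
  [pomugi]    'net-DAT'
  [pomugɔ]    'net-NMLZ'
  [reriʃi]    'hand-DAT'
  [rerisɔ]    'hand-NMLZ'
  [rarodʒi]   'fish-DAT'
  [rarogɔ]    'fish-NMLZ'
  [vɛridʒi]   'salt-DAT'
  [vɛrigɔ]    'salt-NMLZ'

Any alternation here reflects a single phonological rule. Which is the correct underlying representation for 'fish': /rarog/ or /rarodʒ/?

/rarodʒ/

The root 'fish' surfaces as [rarodʒi] and [rarogɔ], with a stem-final [dʒ] ~ [g] alternation.
But 'net' keeps [g] in both environments ([pomugi], [pomugɔ]), so there is no rule changing /g/ to [dʒ] before the DAT suffix.
The alternation reflects depalatalization: palato-alveolar /dʒ/ and /ʃ/ become [g] and [s] when no front vowel follows. /dʒ/ is underlying.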